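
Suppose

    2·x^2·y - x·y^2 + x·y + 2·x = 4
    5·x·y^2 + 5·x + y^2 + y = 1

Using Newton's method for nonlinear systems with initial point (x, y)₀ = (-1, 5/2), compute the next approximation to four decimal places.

At (-1, 5/2): F = (2.7500, -28.5000).
Jacobian J = [[4·x·y - y^2 + y + 2, 2·x^2 - 2·x·y + x], [5·y^2 + 5, 10·x·y + 2·y + 1]].
At the point, J = [[-11.7500, 6.0000], [36.2500, -19.0000]] (det J = 5.7500).
Solving J·Δ = −F gives Δ = (-20.6522, -40.9022).
Then the next iterate is (x, y)₁ = (-21.6522, -38.4022).

(-21.6522, -38.4022)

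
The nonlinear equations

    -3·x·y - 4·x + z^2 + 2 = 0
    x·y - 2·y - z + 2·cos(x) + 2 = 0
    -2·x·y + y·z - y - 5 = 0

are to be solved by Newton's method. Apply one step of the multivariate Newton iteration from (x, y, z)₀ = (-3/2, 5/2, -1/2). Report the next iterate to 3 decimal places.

At (-3/2, 5/2, -1/2): F = (19.500, -6.10853, -1.250).
Jacobian J = [[-3·y - 4, -3·x, 2·z], [y - 2·sin(x), x - 2, -1], [-2·y, -2·x + z - 1, y]].
At the point, J = [[-11.500, 4.500, -1.000], [4.49499, -3.500, -1.000], [-5.000, 1.500, 2.500]] (det J = 66.06388).
Solving J·Δ = −F gives Δ = (0.810, -1.582, 3.069).
Then the next iterate is (x, y, z)₁ = (-0.690, 0.918, 2.569).

(-0.690, 0.918, 2.569)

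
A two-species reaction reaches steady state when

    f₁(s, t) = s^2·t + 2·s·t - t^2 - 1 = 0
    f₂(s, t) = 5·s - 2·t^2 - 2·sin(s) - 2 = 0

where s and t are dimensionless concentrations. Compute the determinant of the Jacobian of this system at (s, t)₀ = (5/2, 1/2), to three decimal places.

-74.673

J = [[2·s·t + 2·t, s^2 + 2·s - 2·t], [-2·cos(s) + 5, -4·t]].
At the point, J = [[3.500, 10.250], [6.60229, -2.000]].
det J = -74.673.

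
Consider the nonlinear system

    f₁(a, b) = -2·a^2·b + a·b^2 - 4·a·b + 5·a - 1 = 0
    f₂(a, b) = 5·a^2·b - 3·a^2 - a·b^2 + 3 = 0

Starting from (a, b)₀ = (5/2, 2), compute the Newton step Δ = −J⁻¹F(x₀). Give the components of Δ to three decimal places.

At (5/2, 2): F = (-23.500, 36.750).
Jacobian J = [[-4·a·b + b^2 - 4·b + 5, -2·a^2 + 2·a·b - 4·a], [10·a·b - 6·a - b^2, 5·a^2 - 2·a·b]].
At the point, J = [[-19.000, -12.500], [31.000, 21.250]] (det J = -16.250).
Solving J·Δ = −F gives Δ = (-2.462, 1.862).

(-2.462, 1.862)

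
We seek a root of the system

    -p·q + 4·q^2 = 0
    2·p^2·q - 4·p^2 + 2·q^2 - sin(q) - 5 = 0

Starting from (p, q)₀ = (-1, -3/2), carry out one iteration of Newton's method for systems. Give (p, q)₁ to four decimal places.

At (-1, -3/2): F = (7.5000, -6.502505).
Jacobian J = [[-q, -p + 8·q], [4·p·q - 8·p, 2·p^2 + 4·q - cos(q)]].
At the point, J = [[1.5000, -11.0000], [14.0000, -4.070737]] (det J = 147.893894).
Solving J·Δ = −F gives Δ = (0.6901, 0.7759).
Then the next iterate is (p, q)₁ = (-0.3099, -0.7241).

(-0.3099, -0.7241)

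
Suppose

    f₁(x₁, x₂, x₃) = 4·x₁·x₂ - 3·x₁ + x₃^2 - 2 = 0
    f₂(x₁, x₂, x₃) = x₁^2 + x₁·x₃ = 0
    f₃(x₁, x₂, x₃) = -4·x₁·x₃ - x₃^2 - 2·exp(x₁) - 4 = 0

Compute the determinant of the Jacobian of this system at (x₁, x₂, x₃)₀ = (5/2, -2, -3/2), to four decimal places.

J = [[4·x₂ - 3, 4·x₁, 2·x₃], [2·x₁ + x₃, 0, x₁], [-4·x₃ - 2·exp(x₁), 0, -4·x₁ - 2·x₃]].
At the point, J = [[-11.0000, 10.0000, -3.0000], [3.5000, 0.0000, 2.5000], [-18.364988, 0.0000, -7.0000]].
det J = -214.1247.

-214.1247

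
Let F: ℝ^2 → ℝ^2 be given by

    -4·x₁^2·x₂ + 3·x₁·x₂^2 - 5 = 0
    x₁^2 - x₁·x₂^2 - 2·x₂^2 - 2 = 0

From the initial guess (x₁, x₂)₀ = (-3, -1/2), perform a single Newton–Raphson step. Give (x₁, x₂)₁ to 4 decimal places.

At (-3, -1/2): F = (10.7500, 7.2500).
Jacobian J = [[-8·x₁·x₂ + 3·x₂^2, -4·x₁^2 + 6·x₁·x₂], [2·x₁ - x₂^2, -2·x₁·x₂ - 4·x₂]].
At the point, J = [[-11.2500, -27.0000], [-6.2500, -1.0000]] (det J = -157.5000).
Solving J·Δ = −F gives Δ = (1.1746, -0.0913).
Then the next iterate is (x₁, x₂)₁ = (-1.8254, -0.5913).

(-1.8254, -0.5913)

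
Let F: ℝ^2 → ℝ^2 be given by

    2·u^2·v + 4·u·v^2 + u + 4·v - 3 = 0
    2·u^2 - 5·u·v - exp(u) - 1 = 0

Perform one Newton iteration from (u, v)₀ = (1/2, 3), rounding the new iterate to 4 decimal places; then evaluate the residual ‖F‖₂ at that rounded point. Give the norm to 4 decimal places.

At (1/2, 3): F = (29.0000, -9.648721).
Jacobian J = [[4·u·v + 4·v^2 + 1, 2·u^2 + 8·u·v + 4], [4·u - 5·v - exp(u), -5·u]].
At the point, J = [[43.0000, 16.5000], [-14.648721, -2.5000]] (det J = 134.203901).
Solving J·Δ = −F gives Δ = (-0.6461, -0.0739).
Then the next iterate is (u, v)₁ = (-0.1461, 2.9261).
Re-evaluating at (-0.1461, 2.9261): F = (3.679548, 0.316135), so ‖F‖₂ = 3.6931.

3.6931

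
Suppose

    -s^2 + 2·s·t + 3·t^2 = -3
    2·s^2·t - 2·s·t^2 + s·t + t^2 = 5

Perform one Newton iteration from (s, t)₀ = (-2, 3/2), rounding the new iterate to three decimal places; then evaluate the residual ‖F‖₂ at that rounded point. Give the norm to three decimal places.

3.416

At (-2, 3/2): F = (-0.250, 15.250).
Jacobian J = [[-2·s + 2·t, 2·s + 6·t], [4·s·t - 2·t^2 + t, 2·s^2 - 4·s·t + s + 2·t]].
At the point, J = [[7.000, 5.000], [-15.000, 21.000]] (det J = 222.000).
Solving J·Δ = −F gives Δ = (0.367, -0.464).
Then the next iterate is (s, t)₁ = (-1.633, 1.036).
Re-evaluating at (-1.633, 1.036): F = (0.16962, 3.41227), so ‖F‖₂ = 3.416.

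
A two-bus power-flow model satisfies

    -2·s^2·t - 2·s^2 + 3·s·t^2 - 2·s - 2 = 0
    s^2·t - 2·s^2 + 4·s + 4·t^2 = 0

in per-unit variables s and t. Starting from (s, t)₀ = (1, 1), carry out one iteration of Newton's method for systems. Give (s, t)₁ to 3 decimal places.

At (1, 1): F = (-5.000, 7.000).
Jacobian J = [[-4·s·t - 4·s + 3·t^2 - 2, -2·s^2 + 6·s·t], [2·s·t - 4·s + 4, s^2 + 8·t]].
At the point, J = [[-7.000, 4.000], [2.000, 9.000]] (det J = -71.000).
Solving J·Δ = −F gives Δ = (-1.028, -0.549).
Then the next iterate is (s, t)₁ = (-0.028, 0.451).

(-0.028, 0.451)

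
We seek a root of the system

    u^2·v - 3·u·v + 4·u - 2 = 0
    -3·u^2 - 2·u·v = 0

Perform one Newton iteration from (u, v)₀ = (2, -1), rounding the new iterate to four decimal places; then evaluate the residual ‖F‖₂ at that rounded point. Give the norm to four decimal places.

1.7689

At (2, -1): F = (8.0000, -8.0000).
Jacobian J = [[2·u·v - 3·v + 4, u^2 - 3·u], [-6·u - 2·v, -2·u]].
At the point, J = [[3.0000, -2.0000], [-10.0000, -4.0000]] (det J = -32.0000).
Solving J·Δ = −F gives Δ = (-1.5000, 1.7500).
Then the next iterate is (u, v)₁ = (0.5000, 0.7500).
Re-evaluating at (0.5000, 0.7500): F = (-0.9375, -1.5000), so ‖F‖₂ = 1.7689.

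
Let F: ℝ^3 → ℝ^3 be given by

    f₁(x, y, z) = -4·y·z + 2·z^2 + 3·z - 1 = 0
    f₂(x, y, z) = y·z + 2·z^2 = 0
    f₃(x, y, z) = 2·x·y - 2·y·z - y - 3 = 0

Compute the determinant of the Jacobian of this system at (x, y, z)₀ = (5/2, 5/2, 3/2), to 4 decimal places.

J = [[0, -4·z, -4·y + 4·z + 3], [0, z, y + 4·z], [2·y, 2·x - 2·z - 1, -2·y]].
At the point, J = [[0.0000, -6.0000, -1.0000], [0.0000, 1.5000, 8.5000], [5.0000, 1.0000, -5.0000]].
det J = -247.5000.

-247.5000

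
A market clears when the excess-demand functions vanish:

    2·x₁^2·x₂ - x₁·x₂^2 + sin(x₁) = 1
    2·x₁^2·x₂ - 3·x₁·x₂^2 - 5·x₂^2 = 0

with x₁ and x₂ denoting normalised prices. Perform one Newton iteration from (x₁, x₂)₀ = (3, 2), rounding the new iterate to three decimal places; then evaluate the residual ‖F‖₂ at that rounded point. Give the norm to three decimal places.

8.803

At (3, 2): F = (23.14112, -20.000).
Jacobian J = [[4·x₁·x₂ - x₂^2 + cos(x₁), 2·x₁^2 - 2·x₁·x₂], [4·x₁·x₂ - 3·x₂^2, 2·x₁^2 - 6·x₁·x₂ - 10·x₂]].
At the point, J = [[19.01001, 6.000], [12.000, -38.000]] (det J = -794.38029).
Solving J·Δ = −F gives Δ = (-0.956, -0.828).
Then the next iterate is (x₁, x₂)₁ = (2.044, 1.172).
Re-evaluating at (2.044, 1.172): F = (6.87559, -5.49766), so ‖F‖₂ = 8.803.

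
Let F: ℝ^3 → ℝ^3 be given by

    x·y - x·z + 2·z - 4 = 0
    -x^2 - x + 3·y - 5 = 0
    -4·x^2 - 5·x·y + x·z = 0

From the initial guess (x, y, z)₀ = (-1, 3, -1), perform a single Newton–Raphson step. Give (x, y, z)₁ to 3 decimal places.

At (-1, 3, -1): F = (-10.000, 4.000, 12.000).
Jacobian J = [[y - z, x, -x + 2], [-2·x - 1, 3, 0], [-8·x - 5·y + z, -5·x, x]].
At the point, J = [[4.000, -1.000, 3.000], [1.000, 3.000, 0.000], [-8.000, 5.000, -1.000]] (det J = 74.000).
Solving J·Δ = −F gives Δ = (0.297, -1.432, 2.459).
Then the next iterate is (x, y, z)₁ = (-0.703, 1.568, 1.459).

(-0.703, 1.568, 1.459)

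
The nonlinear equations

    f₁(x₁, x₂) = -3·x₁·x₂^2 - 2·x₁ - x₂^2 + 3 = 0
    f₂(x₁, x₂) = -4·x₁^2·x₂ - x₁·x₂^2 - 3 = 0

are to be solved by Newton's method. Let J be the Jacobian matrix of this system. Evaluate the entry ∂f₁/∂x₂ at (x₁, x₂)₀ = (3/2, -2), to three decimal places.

22.000

∂f₁/∂x₂ = -6·x₁·x₂ - 2·x₂.
At (3/2, -2) this is 22.000.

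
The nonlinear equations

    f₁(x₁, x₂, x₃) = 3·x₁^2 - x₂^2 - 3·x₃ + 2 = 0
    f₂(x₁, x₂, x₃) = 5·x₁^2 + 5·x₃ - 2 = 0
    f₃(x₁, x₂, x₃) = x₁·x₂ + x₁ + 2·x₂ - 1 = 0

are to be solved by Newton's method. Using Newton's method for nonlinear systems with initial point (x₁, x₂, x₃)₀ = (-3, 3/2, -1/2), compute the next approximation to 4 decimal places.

At (-3, 3/2, -1/2): F = (28.2500, 40.5000, -5.5000).
Jacobian J = [[6·x₁, -2·x₂, -3], [10·x₁, 0, 5], [x₂ + 1, x₁ + 2, 0]].
At the point, J = [[-18.0000, -3.0000, -3.0000], [-30.0000, 0.0000, 5.0000], [2.5000, -1.0000, 0.0000]] (det J = -217.5000).
Solving J·Δ = −F gives Δ = (1.5874, -1.5316, 1.4241).
Then the next iterate is (x₁, x₂, x₃)₁ = (-1.4126, -0.0316, 0.9241).

(-1.4126, -0.0316, 0.9241)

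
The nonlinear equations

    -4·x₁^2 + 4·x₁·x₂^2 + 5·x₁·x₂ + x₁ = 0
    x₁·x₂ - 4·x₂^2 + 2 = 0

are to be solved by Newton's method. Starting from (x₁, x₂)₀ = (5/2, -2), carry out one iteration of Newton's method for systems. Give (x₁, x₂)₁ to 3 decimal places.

(0.262, -1.215)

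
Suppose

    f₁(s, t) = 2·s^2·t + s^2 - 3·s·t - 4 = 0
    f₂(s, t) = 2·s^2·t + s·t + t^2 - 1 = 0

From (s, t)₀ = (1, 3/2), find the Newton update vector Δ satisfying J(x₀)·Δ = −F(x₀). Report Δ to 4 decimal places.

(0.7456, -1.8904)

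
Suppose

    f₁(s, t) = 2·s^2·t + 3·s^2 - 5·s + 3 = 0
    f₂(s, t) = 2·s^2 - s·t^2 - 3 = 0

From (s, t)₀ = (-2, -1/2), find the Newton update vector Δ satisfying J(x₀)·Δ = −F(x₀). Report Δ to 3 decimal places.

(0.935, -1.106)

At (-2, -1/2): F = (21.000, 5.500).
Jacobian J = [[4·s·t + 6·s - 5, 2·s^2], [4·s - t^2, -2·s·t]].
At the point, J = [[-13.000, 8.000], [-8.250, -2.000]] (det J = 92.000).
Solving J·Δ = −F gives Δ = (0.935, -1.106).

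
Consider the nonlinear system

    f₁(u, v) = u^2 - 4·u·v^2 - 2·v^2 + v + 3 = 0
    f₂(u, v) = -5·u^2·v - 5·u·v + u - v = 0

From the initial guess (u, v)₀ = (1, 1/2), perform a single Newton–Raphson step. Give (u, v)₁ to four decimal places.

At (1, 1/2): F = (3.0000, -4.5000).
Jacobian J = [[2·u - 4·v^2, -8·u·v - 4·v + 1], [-10·u·v - 5·v + 1, -5·u^2 - 5·u - 1]].
At the point, J = [[1.0000, -5.0000], [-6.5000, -11.0000]] (det J = -43.5000).
Solving J·Δ = −F gives Δ = (-1.2759, 0.3448).
Then the next iterate is (u, v)₁ = (-0.2759, 0.8448).

(-0.2759, 0.8448)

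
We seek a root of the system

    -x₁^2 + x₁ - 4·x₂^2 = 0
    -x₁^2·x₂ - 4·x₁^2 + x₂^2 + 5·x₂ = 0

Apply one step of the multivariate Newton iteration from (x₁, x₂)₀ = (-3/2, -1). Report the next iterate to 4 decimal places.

(-0.3379, -0.6123)

At (-3/2, -1): F = (-7.7500, -10.7500).
Jacobian J = [[-2·x₁ + 1, -8·x₂], [-2·x₁·x₂ - 8·x₁, -x₁^2 + 2·x₂ + 5]].
At the point, J = [[4.0000, 8.0000], [9.0000, 0.7500]] (det J = -69.0000).
Solving J·Δ = −F gives Δ = (1.1621, 0.3877).
Then the next iterate is (x₁, x₂)₁ = (-0.3379, -0.6123).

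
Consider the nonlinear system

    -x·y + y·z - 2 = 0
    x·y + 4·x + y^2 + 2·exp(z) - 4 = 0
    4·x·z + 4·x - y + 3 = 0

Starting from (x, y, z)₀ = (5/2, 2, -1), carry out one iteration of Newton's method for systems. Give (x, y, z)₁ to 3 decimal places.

At (5/2, 2, -1): F = (-9.000, 15.73576, 1.000).
Jacobian J = [[-y, -x + z, y], [y + 4, x + 2·y, 2·exp(z)], [4·z + 4, -1, 4·x]].
At the point, J = [[-2.000, -3.500, 2.000], [6.000, 6.500, 0.73576], [0.000, -1.000, 10.000]] (det J = 66.52848).
Solving J·Δ = −F gives Δ = (1.321, -3.589, -0.459).
Then the next iterate is (x, y, z)₁ = (3.821, -1.589, -1.459).

(3.821, -1.589, -1.459)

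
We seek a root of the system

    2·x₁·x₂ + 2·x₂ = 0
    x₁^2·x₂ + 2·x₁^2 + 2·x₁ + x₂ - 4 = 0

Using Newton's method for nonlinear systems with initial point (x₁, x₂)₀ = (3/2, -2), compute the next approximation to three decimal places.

(0.739, -0.609)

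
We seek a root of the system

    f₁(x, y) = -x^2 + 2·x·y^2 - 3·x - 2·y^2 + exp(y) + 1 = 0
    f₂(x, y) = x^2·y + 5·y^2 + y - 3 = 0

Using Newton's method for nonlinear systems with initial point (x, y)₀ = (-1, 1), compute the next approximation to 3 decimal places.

(-30.060, -4.177)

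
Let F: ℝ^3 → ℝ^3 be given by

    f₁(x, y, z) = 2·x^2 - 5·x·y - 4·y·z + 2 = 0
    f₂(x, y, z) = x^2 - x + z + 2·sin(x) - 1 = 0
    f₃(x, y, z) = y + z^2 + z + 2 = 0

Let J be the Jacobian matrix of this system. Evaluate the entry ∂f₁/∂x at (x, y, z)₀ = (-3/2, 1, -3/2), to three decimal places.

-11.000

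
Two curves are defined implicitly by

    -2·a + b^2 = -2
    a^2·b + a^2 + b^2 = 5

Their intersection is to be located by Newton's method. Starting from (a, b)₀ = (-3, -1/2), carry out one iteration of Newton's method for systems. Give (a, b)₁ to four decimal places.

(0.4605, 0.8289)

At (-3, -1/2): F = (8.2500, -0.2500).
Jacobian J = [[-2, 2·b], [2·a·b + 2·a, a^2 + 2·b]].
At the point, J = [[-2.0000, -1.0000], [-3.0000, 8.0000]] (det J = -19.0000).
Solving J·Δ = −F gives Δ = (3.4605, 1.3289).
Then the next iterate is (a, b)₁ = (0.4605, 0.8289).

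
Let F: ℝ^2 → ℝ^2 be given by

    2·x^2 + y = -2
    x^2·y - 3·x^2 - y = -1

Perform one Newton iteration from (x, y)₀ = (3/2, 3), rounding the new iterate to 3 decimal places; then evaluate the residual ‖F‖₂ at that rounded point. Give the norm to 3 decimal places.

At (3/2, 3): F = (9.500, -2.000).
Jacobian J = [[4·x, 1], [2·x·y - 6·x, x^2 - 1]].
At the point, J = [[6.000, 1.000], [0.000, 1.250]] (det J = 7.500).
Solving J·Δ = −F gives Δ = (-1.850, 1.600).
Then the next iterate is (x, y)₁ = (-0.350, 4.600).
Re-evaluating at (-0.350, 4.600): F = (6.845, -3.404), so ‖F‖₂ = 7.645.

7.645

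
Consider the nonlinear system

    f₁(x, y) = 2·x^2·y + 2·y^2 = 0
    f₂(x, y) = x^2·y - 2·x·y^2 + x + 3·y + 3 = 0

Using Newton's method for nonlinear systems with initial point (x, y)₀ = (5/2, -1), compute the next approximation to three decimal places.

(1.597, -0.827)

At (5/2, -1): F = (-10.500, -8.750).
Jacobian J = [[4·x·y, 2·x^2 + 4·y], [2·x·y - 2·y^2 + 1, x^2 - 4·x·y + 3]].
At the point, J = [[-10.000, 8.500], [-6.000, 19.250]] (det J = -141.500).
Solving J·Δ = −F gives Δ = (-0.903, 0.173).
Then the next iterate is (x, y)₁ = (1.597, -0.827).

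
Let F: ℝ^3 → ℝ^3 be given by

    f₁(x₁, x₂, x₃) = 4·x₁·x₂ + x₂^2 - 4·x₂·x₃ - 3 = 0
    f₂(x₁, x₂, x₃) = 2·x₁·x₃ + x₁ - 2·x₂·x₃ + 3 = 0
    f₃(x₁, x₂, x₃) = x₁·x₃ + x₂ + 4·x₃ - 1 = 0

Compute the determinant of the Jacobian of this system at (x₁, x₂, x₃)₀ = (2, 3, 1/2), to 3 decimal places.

-234.000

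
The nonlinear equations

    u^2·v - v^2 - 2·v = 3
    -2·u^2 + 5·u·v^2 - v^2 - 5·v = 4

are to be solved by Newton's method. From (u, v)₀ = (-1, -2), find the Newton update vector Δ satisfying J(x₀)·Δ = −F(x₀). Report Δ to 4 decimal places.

(8.7500, -10.0000)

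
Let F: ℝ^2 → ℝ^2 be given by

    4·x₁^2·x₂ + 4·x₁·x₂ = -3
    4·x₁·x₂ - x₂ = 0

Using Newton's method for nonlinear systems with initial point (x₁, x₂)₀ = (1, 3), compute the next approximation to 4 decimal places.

(0.2500, 3.0000)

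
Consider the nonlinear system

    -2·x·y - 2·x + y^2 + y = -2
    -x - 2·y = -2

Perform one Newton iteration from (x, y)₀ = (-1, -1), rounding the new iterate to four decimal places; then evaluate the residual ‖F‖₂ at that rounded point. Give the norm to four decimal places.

At (-1, -1): F = (2.0000, 5.0000).
Jacobian J = [[-2·y - 2, -2·x + 2·y + 1], [-1, -2]].
At the point, J = [[0.0000, 1.0000], [-1.0000, -2.0000]] (det J = 1.0000).
Solving J·Δ = −F gives Δ = (9.0000, -2.0000).
Then the next iterate is (x, y)₁ = (8.0000, -3.0000).
Re-evaluating at (8.0000, -3.0000): F = (40.0000, 0.0000), so ‖F‖₂ = 40.0000.

40.0000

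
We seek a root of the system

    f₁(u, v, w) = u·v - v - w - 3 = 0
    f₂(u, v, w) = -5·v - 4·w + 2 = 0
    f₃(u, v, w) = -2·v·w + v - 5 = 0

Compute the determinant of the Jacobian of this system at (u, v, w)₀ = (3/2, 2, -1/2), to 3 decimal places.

J = [[v, u - 1, -1], [0, -5, -4], [0, -2·w + 1, -2·v]].
At the point, J = [[2.000, 0.500, -1.000], [0.000, -5.000, -4.000], [0.000, 2.000, -4.000]].
det J = 56.000.

56.000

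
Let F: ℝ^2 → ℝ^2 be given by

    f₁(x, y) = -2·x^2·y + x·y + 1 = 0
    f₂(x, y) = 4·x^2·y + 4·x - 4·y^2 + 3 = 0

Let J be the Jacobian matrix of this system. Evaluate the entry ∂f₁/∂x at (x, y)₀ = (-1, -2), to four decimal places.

-10.0000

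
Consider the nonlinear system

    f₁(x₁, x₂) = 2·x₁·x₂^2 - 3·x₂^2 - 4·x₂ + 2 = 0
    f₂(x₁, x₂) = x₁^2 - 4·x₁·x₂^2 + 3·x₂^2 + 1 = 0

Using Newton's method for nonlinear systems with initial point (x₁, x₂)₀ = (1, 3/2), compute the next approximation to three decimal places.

(1.272, 0.782)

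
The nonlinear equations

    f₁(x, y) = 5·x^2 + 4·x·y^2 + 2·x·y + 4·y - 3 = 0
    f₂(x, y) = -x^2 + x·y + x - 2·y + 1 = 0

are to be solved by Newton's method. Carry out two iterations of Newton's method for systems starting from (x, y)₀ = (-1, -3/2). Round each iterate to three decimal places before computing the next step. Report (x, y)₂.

(-2.626, -1.753)

At (-1, -3/2): F = (-10.000, 3.500).
Jacobian J = [[10·x + 4·y^2 + 2·y, 8·x·y + 2·x + 4], [-2·x + y + 1, x - 2]].
At the point, J = [[-4.000, 14.000], [1.500, -3.000]] (det J = -9.000).
Solving J·Δ = −F gives Δ = (-2.111, 0.111).
Then the next iterate is (x, y)₁ = (-3.111, -1.389).
Round to (-3.111, -1.389) and repeat: F = (24.46949, -4.69014), J = [[-26.17072, 32.34743], [5.833, -5.111]].
Δ = (0.485, -0.364), so (x, y)₂ = (-2.626, -1.753).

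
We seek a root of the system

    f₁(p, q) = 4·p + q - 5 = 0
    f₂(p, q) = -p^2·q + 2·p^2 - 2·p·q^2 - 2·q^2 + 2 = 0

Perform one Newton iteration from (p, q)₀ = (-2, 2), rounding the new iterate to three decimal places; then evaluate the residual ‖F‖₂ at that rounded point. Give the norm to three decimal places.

At (-2, 2): F = (-11.000, 10.000).
Jacobian J = [[4, 1], [-2·p·q + 4·p - 2·q^2, -p^2 - 4·p·q - 4·q]].
At the point, J = [[4.000, 1.000], [-8.000, 4.000]] (det J = 24.000).
Solving J·Δ = −F gives Δ = (2.250, 2.000).
Then the next iterate is (p, q)₁ = (0.250, 4.000).
Re-evaluating at (0.250, 4.000): F = (0.000, -38.125), so ‖F‖₂ = 38.125.

38.125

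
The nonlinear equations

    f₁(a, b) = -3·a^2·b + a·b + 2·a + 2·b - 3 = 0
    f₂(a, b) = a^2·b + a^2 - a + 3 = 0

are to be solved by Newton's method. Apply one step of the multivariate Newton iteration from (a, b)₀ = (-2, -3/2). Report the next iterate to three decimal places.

At (-2, -3/2): F = (11.000, 3.000).
Jacobian J = [[-6·a·b + b + 2, -3·a^2 + a + 2], [2·a·b + 2·a - 1, a^2]].
At the point, J = [[-17.500, -12.000], [1.000, 4.000]] (det J = -58.000).
Solving J·Δ = −F gives Δ = (1.379, -1.095).
Then the next iterate is (a, b)₁ = (-0.621, -2.595).

(-0.621, -2.595)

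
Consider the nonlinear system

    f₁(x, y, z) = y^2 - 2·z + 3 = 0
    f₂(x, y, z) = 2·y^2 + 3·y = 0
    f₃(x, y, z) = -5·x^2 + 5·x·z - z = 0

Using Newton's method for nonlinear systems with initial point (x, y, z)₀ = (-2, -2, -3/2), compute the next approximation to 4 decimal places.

At (-2, -2, -3/2): F = (10.0000, 2.0000, -3.5000).
Jacobian J = [[0, 2·y, -2], [0, 4·y + 3, 0], [-10·x + 5·z, 0, 5·x - 1]].
At the point, J = [[0.0000, -4.0000, -2.0000], [0.0000, -5.0000, 0.0000], [12.5000, 0.0000, -11.0000]] (det J = -125.0000).
Solving J·Δ = −F gives Δ = (3.9760, 0.4000, 4.2000).
Then the next iterate is (x, y, z)₁ = (1.9760, -1.6000, 2.7000).

(1.9760, -1.6000, 2.7000)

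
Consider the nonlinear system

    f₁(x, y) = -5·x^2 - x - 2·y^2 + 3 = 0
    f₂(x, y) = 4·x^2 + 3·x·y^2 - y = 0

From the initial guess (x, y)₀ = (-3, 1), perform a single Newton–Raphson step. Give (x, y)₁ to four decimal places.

(-1.6094, 0.8315)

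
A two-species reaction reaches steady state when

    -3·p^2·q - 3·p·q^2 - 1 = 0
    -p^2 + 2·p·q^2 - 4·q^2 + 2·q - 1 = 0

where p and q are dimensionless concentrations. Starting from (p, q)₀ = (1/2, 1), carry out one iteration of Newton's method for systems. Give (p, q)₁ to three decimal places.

At (1/2, 1): F = (-3.250, -2.250).
Jacobian J = [[-6·p·q - 3·q^2, -3·p^2 - 6·p·q], [-2·p + 2·q^2, 4·p·q - 8·q + 2]].
At the point, J = [[-6.000, -3.750], [1.000, -4.000]] (det J = 27.750).
Solving J·Δ = −F gives Δ = (-0.164, -0.604).
Then the next iterate is (p, q)₁ = (0.336, 0.396).

(0.336, 0.396)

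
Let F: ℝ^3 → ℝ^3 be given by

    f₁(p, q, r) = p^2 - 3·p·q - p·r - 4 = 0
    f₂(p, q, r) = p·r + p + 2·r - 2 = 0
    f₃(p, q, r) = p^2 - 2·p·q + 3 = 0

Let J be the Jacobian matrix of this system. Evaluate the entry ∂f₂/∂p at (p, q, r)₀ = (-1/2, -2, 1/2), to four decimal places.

∂f₂/∂p = r + 1.
At (-1/2, -2, 1/2) this is 1.5000.

1.5000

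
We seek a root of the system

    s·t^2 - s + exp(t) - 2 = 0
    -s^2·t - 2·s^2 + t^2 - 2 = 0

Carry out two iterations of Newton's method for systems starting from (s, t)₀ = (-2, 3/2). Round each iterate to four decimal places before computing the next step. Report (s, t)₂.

(-0.3901, 1.2228)

At (-2, 3/2): F = (-0.018311, -13.7500).
Jacobian J = [[t^2 - 1, 2·s·t + exp(t)], [-2·s·t - 4·s, -s^2 + 2·t]].
At the point, J = [[1.2500, -1.518311], [14.0000, -1.0000]] (det J = 20.006353).
Solving J·Δ = −F gives Δ = (1.0426, 0.8463).
Then the next iterate is (s, t)₁ = (-0.9574, 2.3463).
Round to (-0.9574, 2.3463) and repeat: F = (4.133639, -0.478759), J = [[4.505124, 5.954150], [8.322295, 3.775985]].
Δ = (0.5673, -1.1235), so (s, t)₂ = (-0.3901, 1.2228).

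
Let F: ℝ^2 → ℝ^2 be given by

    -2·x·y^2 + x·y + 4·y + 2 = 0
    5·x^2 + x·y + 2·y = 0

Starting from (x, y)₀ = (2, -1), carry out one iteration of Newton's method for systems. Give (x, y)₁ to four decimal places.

(1.0791, -0.6259)

At (2, -1): F = (-8.0000, 16.0000).
Jacobian J = [[-2·y^2 + y, -4·x·y + x + 4], [10·x + y, x + 2]].
At the point, J = [[-3.0000, 14.0000], [19.0000, 4.0000]] (det J = -278.0000).
Solving J·Δ = −F gives Δ = (-0.9209, 0.3741).
Then the next iterate is (x, y)₁ = (1.0791, -0.6259).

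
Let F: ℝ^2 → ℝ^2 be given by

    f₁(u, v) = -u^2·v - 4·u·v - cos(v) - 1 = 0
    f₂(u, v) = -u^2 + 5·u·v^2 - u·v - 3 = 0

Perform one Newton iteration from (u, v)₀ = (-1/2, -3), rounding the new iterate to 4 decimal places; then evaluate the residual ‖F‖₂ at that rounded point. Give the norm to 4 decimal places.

At (-1/2, -3): F = (-5.260008, -27.2500).
Jacobian J = [[-2·u·v - 4·v, -u^2 - 4·u + sin(v)], [-2·u + 5·v^2 - v, 10·u·v - u]].
At the point, J = [[9.0000, 1.608880], [49.0000, 15.5000]] (det J = 60.664880).
Solving J·Δ = −F gives Δ = (0.6213, -0.2059).
Then the next iterate is (u, v)₁ = (0.1213, -3.2059).
Re-evaluating at (0.1213, -3.2059): F = (1.600606, 3.607645), so ‖F‖₂ = 3.9468.

3.9468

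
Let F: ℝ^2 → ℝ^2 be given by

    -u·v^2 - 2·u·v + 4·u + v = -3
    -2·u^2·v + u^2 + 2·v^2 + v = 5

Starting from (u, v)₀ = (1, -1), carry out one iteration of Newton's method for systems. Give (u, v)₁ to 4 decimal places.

(-0.0968, -2.5161)

At (1, -1): F = (7.0000, -1.0000).
Jacobian J = [[-v^2 - 2·v + 4, -2·u·v - 2·u + 1], [-4·u·v + 2·u, -2·u^2 + 4·v + 1]].
At the point, J = [[5.0000, 1.0000], [6.0000, -5.0000]] (det J = -31.0000).
Solving J·Δ = −F gives Δ = (-1.0968, -1.5161).
Then the next iterate is (u, v)₁ = (-0.0968, -2.5161).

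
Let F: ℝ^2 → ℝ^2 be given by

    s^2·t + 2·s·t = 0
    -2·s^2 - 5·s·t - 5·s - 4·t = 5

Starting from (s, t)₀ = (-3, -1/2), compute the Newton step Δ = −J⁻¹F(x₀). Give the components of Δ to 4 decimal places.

(3.6923, -1.9615)

At (-3, -1/2): F = (-1.5000, -13.5000).
Jacobian J = [[2·s·t + 2·t, s^2 + 2·s], [-4·s - 5·t - 5, -5·s - 4]].
At the point, J = [[2.0000, 3.0000], [9.5000, 11.0000]] (det J = -6.5000).
Solving J·Δ = −F gives Δ = (3.6923, -1.9615).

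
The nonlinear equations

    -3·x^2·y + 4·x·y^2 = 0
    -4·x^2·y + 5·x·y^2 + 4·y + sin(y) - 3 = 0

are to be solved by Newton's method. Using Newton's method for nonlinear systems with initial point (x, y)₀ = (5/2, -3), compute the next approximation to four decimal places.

At (5/2, -3): F = (146.2500, 172.358880).
Jacobian J = [[-6·x·y + 4·y^2, -3·x^2 + 8·x·y], [-8·x·y + 5·y^2, -4·x^2 + 10·x·y + cos(y) + 4]].
At the point, J = [[81.0000, -78.7500], [105.0000, -96.989992]] (det J = 412.560608).
Solving J·Δ = −F gives Δ = (1.4823, 3.3818).
Then the next iterate is (x, y)₁ = (3.9823, 0.3818).

(3.9823, 0.3818)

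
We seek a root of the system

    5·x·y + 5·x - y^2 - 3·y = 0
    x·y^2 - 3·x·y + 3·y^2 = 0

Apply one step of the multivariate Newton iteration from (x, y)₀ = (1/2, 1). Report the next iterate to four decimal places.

At (1/2, 1): F = (1.0000, 2.0000).
Jacobian J = [[5·y + 5, 5·x - 2·y - 3], [y^2 - 3·y, 2·x·y - 3·x + 6·y]].
At the point, J = [[10.0000, -2.5000], [-2.0000, 5.5000]] (det J = 50.0000).
Solving J·Δ = −F gives Δ = (-0.2100, -0.4400).
Then the next iterate is (x, y)₁ = (0.2900, 0.5600).

(0.2900, 0.5600)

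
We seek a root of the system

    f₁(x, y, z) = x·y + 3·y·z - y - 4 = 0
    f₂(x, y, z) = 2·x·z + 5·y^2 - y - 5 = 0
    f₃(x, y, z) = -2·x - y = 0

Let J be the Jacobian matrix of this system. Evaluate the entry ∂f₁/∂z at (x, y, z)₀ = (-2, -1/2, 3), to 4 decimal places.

-1.5000

∂f₁/∂z = 3·y.
At (-2, -1/2, 3) this is -1.5000.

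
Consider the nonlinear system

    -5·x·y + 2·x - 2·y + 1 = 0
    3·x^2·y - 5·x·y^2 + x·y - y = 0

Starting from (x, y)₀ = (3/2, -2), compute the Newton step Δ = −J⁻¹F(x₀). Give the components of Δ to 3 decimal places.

At (3/2, -2): F = (23.000, -44.500).
Jacobian J = [[-5·y + 2, -5·x - 2], [6·x·y - 5·y^2 + y, 3·x^2 - 10·x·y + x - 1]].
At the point, J = [[12.000, -9.500], [-40.000, 37.250]] (det J = 67.000).
Solving J·Δ = −F gives Δ = (-6.478, -5.761).

(-6.478, -5.761)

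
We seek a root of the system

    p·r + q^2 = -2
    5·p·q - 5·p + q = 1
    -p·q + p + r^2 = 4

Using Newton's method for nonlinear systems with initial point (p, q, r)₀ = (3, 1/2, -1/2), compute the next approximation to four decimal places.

At (3, 1/2, -1/2): F = (0.7500, -8.0000, -2.2500).
Jacobian J = [[r, 2·q, p], [5·q - 5, 5·p + 1, 0], [-q + 1, -p, 2·r]].
At the point, J = [[-0.5000, 1.0000, 3.0000], [-2.5000, 16.0000, 0.0000], [0.5000, -3.0000, -1.0000]] (det J = 4.0000).
Solving J·Δ = −F gives Δ = (-40.0000, -5.7500, -5.0000).
Then the next iterate is (p, q, r)₁ = (-37.0000, -5.2500, -5.5000).

(-37.0000, -5.2500, -5.5000)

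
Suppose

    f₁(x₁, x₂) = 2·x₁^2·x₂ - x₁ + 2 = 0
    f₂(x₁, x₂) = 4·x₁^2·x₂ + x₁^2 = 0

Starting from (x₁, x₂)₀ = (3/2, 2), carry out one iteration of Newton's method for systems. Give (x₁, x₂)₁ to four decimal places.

(1.2500, 0.5000)

At (3/2, 2): F = (9.5000, 20.2500).
Jacobian J = [[4·x₁·x₂ - 1, 2·x₁^2], [8·x₁·x₂ + 2·x₁, 4·x₁^2]].
At the point, J = [[11.0000, 4.5000], [27.0000, 9.0000]] (det J = -22.5000).
Solving J·Δ = −F gives Δ = (-0.2500, -1.5000).
Then the next iterate is (x₁, x₂)₁ = (1.2500, 0.5000).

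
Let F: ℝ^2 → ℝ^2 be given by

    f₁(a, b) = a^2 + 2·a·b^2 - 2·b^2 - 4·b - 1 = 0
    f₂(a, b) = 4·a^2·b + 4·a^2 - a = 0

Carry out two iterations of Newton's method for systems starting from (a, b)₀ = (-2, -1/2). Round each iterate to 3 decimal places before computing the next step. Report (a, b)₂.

(-0.166, -0.350)

At (-2, -1/2): F = (3.500, 10.000).
Jacobian J = [[2·a + 2·b^2, 4·a·b - 4·b - 4], [8·a·b + 8·a - 1, 4·a^2]].
At the point, J = [[-3.500, 2.000], [-9.000, 16.000]] (det J = -38.000).
Solving J·Δ = −F gives Δ = (0.947, -0.092).
Then the next iterate is (a, b)₁ = (-1.053, -0.592).
Round to (-1.053, -0.592) and repeat: F = (1.03780, 2.86258), J = [[-1.40507, 0.86150], [-4.43699, 4.43524]].
Δ = (0.887, 0.242), so (a, b)₂ = (-0.166, -0.350).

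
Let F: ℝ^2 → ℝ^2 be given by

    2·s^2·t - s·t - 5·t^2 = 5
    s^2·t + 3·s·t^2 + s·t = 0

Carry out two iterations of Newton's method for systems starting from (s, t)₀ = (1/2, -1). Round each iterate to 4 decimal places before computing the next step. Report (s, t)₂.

(7.8438, -0.5787)

At (1/2, -1): F = (-10.0000, 0.7500).
Jacobian J = [[4·s·t - t, 2·s^2 - s - 10·t], [2·s·t + 3·t^2 + t, s^2 + 6·s·t + s]].
At the point, J = [[-1.0000, 10.0000], [1.0000, -2.2500]] (det J = -7.7500).
Solving J·Δ = −F gives Δ = (1.9355, 1.1935).
Then the next iterate is (s, t)₁ = (2.4355, 0.1935).
Round to (2.4355, 0.1935) and repeat: F = (-3.362928, 1.892617), J = [[1.691577, 7.492821], [1.248365, 11.194776]].
Δ = (5.4083, -0.7722), so (s, t)₂ = (7.8438, -0.5787).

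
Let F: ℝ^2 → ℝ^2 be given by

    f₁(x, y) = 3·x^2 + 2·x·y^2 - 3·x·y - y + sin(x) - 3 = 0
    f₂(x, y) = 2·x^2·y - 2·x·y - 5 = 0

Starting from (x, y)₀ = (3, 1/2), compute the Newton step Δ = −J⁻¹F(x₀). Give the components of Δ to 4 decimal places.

At (3, 1/2): F = (20.641120, 1.0000).
Jacobian J = [[6·x + 2·y^2 - 3·y + cos(x), 4·x·y - 3·x - 1], [4·x·y - 2·y, 2·x^2 - 2·x]].
At the point, J = [[16.010008, -4.0000], [5.0000, 12.0000]] (det J = 212.120090).
Solving J·Δ = −F gives Δ = (-1.1866, 0.4111).

(-1.1866, 0.4111)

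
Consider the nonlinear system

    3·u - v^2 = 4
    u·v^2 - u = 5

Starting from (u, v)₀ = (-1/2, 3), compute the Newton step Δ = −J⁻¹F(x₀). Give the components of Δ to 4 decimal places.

At (-1/2, 3): F = (-14.5000, -9.0000).
Jacobian J = [[3, -2·v], [v^2 - 1, 2·u·v]].
At the point, J = [[3.0000, -6.0000], [8.0000, -3.0000]] (det J = 39.0000).
Solving J·Δ = −F gives Δ = (0.2692, -2.2821).

(0.2692, -2.2821)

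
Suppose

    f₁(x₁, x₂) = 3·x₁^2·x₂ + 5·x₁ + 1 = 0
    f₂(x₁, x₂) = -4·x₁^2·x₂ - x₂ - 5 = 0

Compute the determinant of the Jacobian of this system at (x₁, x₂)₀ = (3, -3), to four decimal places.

-131.0000

J = [[6·x₁·x₂ + 5, 3·x₁^2], [-8·x₁·x₂, -4·x₁^2 - 1]].
At the point, J = [[-49.0000, 27.0000], [72.0000, -37.0000]].
det J = -131.0000.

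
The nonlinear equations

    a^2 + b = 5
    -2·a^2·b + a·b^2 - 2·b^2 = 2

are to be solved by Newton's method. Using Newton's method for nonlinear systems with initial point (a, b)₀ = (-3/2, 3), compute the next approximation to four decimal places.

(-2.3207, 0.2879)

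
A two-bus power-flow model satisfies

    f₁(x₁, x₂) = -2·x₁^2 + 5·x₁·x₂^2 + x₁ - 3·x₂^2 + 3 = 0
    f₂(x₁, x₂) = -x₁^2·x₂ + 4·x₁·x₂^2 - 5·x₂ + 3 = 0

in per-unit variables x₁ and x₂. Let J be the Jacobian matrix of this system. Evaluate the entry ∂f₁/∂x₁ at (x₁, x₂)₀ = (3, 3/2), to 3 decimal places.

0.250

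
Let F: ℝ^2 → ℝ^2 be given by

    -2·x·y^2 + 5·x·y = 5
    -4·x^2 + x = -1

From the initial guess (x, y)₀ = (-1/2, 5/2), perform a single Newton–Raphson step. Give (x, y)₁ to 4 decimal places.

At (-1/2, 5/2): F = (-5.0000, -0.5000).
Jacobian J = [[-2·y^2 + 5·y, -4·x·y + 5·x], [-8·x + 1, 0]].
At the point, J = [[0.0000, 2.5000], [5.0000, 0.0000]] (det J = -12.5000).
Solving J·Δ = −F gives Δ = (0.1000, 2.0000).
Then the next iterate is (x, y)₁ = (-0.4000, 4.5000).

(-0.4000, 4.5000)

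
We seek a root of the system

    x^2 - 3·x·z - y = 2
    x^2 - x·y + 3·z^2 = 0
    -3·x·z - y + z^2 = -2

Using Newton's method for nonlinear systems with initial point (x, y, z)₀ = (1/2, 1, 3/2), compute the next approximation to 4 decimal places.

(2.6000, -9.4000, 0.2000)

At (1/2, 1, 3/2): F = (-5.0000, 6.5000, 1.0000).
Jacobian J = [[2·x - 3·z, -1, -3·x], [2·x - y, -x, 6·z], [-3·z, -1, -3·x + 2·z]].
At the point, J = [[-3.5000, -1.0000, -1.5000], [0.0000, -0.5000, 9.0000], [-4.5000, -1.0000, 1.5000]] (det J = 15.0000).
Solving J·Δ = −F gives Δ = (2.1000, -10.4000, -1.3000).
Then the next iterate is (x, y, z)₁ = (2.6000, -9.4000, 0.2000).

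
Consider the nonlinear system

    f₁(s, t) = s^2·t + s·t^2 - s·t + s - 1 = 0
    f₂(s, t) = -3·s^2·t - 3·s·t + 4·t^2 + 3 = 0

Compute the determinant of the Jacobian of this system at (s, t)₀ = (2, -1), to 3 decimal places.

J = [[2·s·t + t^2 - t + 1, s^2 + 2·s·t - s], [-6·s·t - 3·t, -3·s^2 - 3·s + 8·t]].
At the point, J = [[-1.000, -2.000], [15.000, -26.000]].
det J = 56.000.

56.000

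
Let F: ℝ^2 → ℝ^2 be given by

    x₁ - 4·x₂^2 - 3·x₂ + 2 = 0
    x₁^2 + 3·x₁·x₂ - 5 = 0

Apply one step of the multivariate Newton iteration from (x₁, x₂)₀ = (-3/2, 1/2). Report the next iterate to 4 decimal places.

(-3.2333, -0.0333)

At (-3/2, 1/2): F = (-2.0000, -5.0000).
Jacobian J = [[1, -8·x₂ - 3], [2·x₁ + 3·x₂, 3·x₁]].
At the point, J = [[1.0000, -7.0000], [-1.5000, -4.5000]] (det J = -15.0000).
Solving J·Δ = −F gives Δ = (-1.7333, -0.5333).
Then the next iterate is (x₁, x₂)₁ = (-3.2333, -0.0333).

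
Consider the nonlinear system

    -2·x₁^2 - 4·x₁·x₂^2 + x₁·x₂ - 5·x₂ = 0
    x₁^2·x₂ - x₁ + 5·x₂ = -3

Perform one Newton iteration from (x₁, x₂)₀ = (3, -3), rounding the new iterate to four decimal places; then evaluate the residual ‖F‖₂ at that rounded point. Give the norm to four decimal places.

At (3, -3): F = (-120.0000, -42.0000).
Jacobian J = [[-4·x₁ - 4·x₂^2 + x₂, -8·x₁·x₂ + x₁ - 5], [2·x₁·x₂ - 1, x₁^2 + 5]].
At the point, J = [[-51.0000, 70.0000], [-19.0000, 14.0000]] (det J = 616.0000).
Solving J·Δ = −F gives Δ = (-2.0455, 0.2240).
Then the next iterate is (x₁, x₂)₁ = (0.9545, -2.7760).
Re-evaluating at (0.9545, -2.7760): F = (-20.014012, -14.363631), so ‖F‖₂ = 24.6348.

24.6348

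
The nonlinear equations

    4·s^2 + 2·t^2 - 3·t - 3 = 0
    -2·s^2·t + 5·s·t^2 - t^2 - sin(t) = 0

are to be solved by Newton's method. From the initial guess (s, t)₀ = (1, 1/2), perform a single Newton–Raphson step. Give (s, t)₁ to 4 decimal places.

At (1, 1/2): F = (0.0000, -0.479426).
Jacobian J = [[8·s, 4·t - 3], [-4·s·t + 5·t^2, -2·s^2 + 10·s·t - 2·t - cos(t)]].
At the point, J = [[8.0000, -1.0000], [-0.7500, 1.122417]] (det J = 8.229340).
Solving J·Δ = −F gives Δ = (0.0583, 0.4661).
Then the next iterate is (s, t)₁ = (1.0583, 0.9661).

(1.0583, 0.9661)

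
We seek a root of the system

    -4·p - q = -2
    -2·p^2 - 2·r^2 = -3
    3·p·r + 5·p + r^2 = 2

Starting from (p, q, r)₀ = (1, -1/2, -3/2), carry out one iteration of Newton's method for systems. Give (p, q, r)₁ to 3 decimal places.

(-0.500, 4.000, -1.917)

At (1, -1/2, -3/2): F = (-1.500, -3.500, 0.750).
Jacobian J = [[-4, -1, 0], [-4·p, 0, -4·r], [3·r + 5, 0, 3·p + 2·r]].
At the point, J = [[-4.000, -1.000, 0.000], [-4.000, 0.000, 6.000], [0.500, 0.000, 0.000]] (det J = -3.000).
Solving J·Δ = −F gives Δ = (-1.500, 4.500, -0.417).
Then the next iterate is (p, q, r)₁ = (-0.500, 4.000, -1.917).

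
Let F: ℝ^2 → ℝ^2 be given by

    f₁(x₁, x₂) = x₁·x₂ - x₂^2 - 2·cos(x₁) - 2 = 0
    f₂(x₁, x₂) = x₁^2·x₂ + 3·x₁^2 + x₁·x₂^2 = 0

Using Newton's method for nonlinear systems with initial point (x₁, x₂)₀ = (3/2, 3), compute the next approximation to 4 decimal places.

(1.2367, 1.2319)

At (3/2, 3): F = (-6.641474, 27.0000).
Jacobian J = [[x₂ + 2·sin(x₁), x₁ - 2·x₂], [2·x₁·x₂ + 6·x₁ + x₂^2, x₁^2 + 2·x₁·x₂]].
At the point, J = [[4.994990, -4.5000], [27.0000, 11.2500]] (det J = 177.693637).
Solving J·Δ = −F gives Δ = (-0.2633, -1.7681).
Then the next iterate is (x₁, x₂)₁ = (1.2367, 1.2319).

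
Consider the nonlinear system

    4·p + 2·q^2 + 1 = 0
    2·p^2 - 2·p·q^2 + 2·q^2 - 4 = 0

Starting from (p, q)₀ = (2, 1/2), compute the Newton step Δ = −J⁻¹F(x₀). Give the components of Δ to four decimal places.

At (2, 1/2): F = (9.5000, 3.5000).
Jacobian J = [[4, 4·q], [4·p - 2·q^2, -4·p·q + 4·q]].
At the point, J = [[4.0000, 2.0000], [7.5000, -2.0000]] (det J = -23.0000).
Solving J·Δ = −F gives Δ = (-1.1304, -2.4891).

(-1.1304, -2.4891)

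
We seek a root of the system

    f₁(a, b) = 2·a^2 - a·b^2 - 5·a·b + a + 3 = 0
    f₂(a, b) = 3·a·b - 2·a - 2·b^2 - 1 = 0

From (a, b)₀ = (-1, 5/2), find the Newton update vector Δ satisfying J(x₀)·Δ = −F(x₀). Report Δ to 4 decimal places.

(0.4643, -1.2651)

At (-1, 5/2): F = (22.7500, -19.0000).
Jacobian J = [[4·a - b^2 - 5·b + 1, -2·a·b - 5·a], [3·b - 2, 3·a - 4·b]].
At the point, J = [[-21.7500, 10.0000], [5.5000, -13.0000]] (det J = 227.7500).
Solving J·Δ = −F gives Δ = (0.4643, -1.2651).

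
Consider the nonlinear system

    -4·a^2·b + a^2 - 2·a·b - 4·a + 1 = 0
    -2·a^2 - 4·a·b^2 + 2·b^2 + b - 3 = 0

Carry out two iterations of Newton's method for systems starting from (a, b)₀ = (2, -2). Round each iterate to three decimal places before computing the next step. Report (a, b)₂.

At (2, -2): F = (37.000, -37.000).
Jacobian J = [[-8·a·b + 2·a - 2·b - 4, -4·a^2 - 2·a], [-4·a - 4·b^2, -8·a·b + 4·b + 1]].
At the point, J = [[36.000, -20.000], [-24.000, 25.000]] (det J = 420.000).
Solving J·Δ = −F gives Δ = (-0.440, 1.057).
Then the next iterate is (a, b)₁ = (1.560, -0.943).
Round to (1.560, -0.943) and repeat: F = (9.31530, -12.58062), J = [[12.77464, -12.85440], [-9.79700, 8.99664]].
Δ = (-7.079, -6.310), so (a, b)₂ = (-5.519, -7.253).

(-5.519, -7.253)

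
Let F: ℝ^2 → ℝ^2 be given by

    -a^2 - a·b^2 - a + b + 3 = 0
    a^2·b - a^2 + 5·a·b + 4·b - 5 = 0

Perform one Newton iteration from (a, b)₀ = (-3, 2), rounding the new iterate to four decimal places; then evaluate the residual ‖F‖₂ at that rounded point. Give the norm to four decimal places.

At (-3, 2): F = (11.0000, -18.0000).
Jacobian J = [[-2·a - b^2 - 1, -2·a·b + 1], [2·a·b - 2·a + 5·b, a^2 + 5·a + 4]].
At the point, J = [[1.0000, 13.0000], [4.0000, -2.0000]] (det J = -54.0000).
Solving J·Δ = −F gives Δ = (3.9259, -1.1481).
Then the next iterate is (a, b)₁ = (0.9259, 0.8519).
Re-evaluating at (0.9259, 0.8519): F = (1.396752, 2.224506), so ‖F‖₂ = 2.6267.

2.6267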